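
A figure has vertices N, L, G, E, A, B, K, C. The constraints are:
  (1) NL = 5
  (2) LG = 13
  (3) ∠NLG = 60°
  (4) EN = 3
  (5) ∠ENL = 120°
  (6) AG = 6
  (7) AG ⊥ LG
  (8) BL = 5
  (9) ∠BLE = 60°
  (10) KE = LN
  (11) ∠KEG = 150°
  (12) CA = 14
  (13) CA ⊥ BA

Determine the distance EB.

Step 1: By the law of cosines on triangle LNE: LE² = 5² + 3² − 2·5·3·cos(120°) = 49, so LE = 7.
Step 2: By the law of cosines on triangle ELB: EB² = 7² + 5² − 2·7·5·cos(60°) = 39, so EB = √39.

Therefore, the length of EB = √39.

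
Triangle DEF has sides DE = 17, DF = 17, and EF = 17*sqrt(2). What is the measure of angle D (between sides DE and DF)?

By the inverse law of cosines: cos(D) = (DE² + DF² - EF²) / (2 × DE × DF)
cos(D) = (17² + 17² - (17*sqrt(2))²) / (2 × 17 × 17)
cos(D) = (289 + 289 - (578)) / 578
cos(D) = 0
D = arccos(0) = 90°

90°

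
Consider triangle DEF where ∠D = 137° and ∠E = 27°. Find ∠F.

Let angle F = x. Then 137 + 27 + x = 180.
x = 180 - 164 = 16 degrees.

16 degrees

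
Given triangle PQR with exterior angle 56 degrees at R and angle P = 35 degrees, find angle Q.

By the exterior angle theorem: exterior angle = sum of remote interior angles.
56 = 35 + angle Q
angle Q = 56 - 35 = 21 degrees

21 degrees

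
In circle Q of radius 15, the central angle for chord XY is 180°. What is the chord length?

Drop a perpendicular from the center to the chord, bisecting both the chord and the central angle.
Each half-chord = r sin(θ/2) = 15 sin(90°).
The full chord = 2 × 15 × sin(90°) = 30.

30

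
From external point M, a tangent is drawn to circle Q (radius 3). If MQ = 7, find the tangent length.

Let T be the point of tangency. Then QT ⊥ MT (radius ⊥ tangent).
In right triangle QTM: QM² = QT² + MT²
7² = 3² + MT²
MT² = 40, MT = 2*sqrt(10)

2*sqrt(10)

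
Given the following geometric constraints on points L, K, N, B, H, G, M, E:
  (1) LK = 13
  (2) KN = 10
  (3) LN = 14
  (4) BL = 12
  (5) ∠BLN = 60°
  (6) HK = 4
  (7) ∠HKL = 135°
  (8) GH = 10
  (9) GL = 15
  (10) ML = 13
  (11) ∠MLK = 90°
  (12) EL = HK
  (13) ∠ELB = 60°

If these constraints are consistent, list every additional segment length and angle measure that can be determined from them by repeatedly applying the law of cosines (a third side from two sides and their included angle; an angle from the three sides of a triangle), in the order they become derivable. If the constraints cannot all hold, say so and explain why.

The constraints are consistent. Derivable facts, in order:
After 1 step:
- BE = 4·√7
- KM = 13·√2
- LH ≈ 16.08
- NB = 2·√43
- ∠KLN = 43.28°
- ∠KNL = 63.03°
- ∠LKN = 73.69°
After 2 steps:
- ∠BEL = 100.89°
- ∠BNL = 52.41°
- ∠EBL = 19.11°
- ∠GHL = 65.46°
- ∠GLH = 37.33°
- ∠HGL = 77.2°
- ∠HLK = 10.13°
- ∠KHL = 34.87°
- ∠KML = 45°
- ∠LBN = 67.59°
- ∠LKM = 45°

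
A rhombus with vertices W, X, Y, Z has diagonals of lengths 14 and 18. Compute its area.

Area of a rhombus = (d1 * d2) / 2
Area = (14 * 18) / 2
Area = 252 / 2
Area = 126

126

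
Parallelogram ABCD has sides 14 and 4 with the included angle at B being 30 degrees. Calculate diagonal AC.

The diagonal of a parallelogram can be found by treating two adjacent sides and the diagonal as a triangle.
Applying the law of cosines with sides 14, 4 and included angle 30°:
d^2 = 196 + 16 - 112*cos(30°) = 212 - 56*sqrt(3)
d = 2*sqrt(53 - 14*sqrt(3))

2*sqrt(53 - 14*sqrt(3))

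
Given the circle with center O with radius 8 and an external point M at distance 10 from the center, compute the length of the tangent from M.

The tangent, radius, and line from the external point to the center form a right triangle.
The right angle is where the tangent meets the radius.
By the Pythagorean theorem: tangent² + 8² = 10²
tangent² = 100 - 64 = 36
tangent = 6

6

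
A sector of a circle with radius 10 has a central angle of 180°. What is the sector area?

Sector area = π(10²)(1/2) = 50*pi

50*pi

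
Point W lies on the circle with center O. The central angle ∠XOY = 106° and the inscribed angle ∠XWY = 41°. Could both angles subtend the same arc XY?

By the inscribed angle theorem, the inscribed angle for a central angle of 106° should be 106° / 2 = 53°.
The given inscribed angle is 41°, which does not equal 53°.
Therefore, no, they do not correspond to the same arc.

No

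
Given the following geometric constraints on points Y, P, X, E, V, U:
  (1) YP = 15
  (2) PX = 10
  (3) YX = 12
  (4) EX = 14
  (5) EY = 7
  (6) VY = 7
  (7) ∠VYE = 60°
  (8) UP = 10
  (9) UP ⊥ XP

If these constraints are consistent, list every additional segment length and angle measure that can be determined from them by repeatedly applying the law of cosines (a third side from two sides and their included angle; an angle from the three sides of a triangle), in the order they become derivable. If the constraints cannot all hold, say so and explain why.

The constraints are consistent. Derivable facts, in order:
After 1 step:
- EV = 7
- XU = 10·√2
- ∠EXY = 29.99°
- ∠EYX = 91.02°
- ∠PXY = 85.46°
- ∠PYX = 41.65°
- ∠XEY = 58.98°
- ∠XPY = 52.89°
After 2 steps:
- ∠EVY = 60°
- ∠PUX = 45°
- ∠PXU = 45°
- ∠VEY = 60°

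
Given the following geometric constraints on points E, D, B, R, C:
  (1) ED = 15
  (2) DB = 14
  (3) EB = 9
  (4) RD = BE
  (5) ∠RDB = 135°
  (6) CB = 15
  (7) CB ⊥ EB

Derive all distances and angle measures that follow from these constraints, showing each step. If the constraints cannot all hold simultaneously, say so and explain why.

The constraints are consistent.

From the given relations:
  RD = BE = 9

Step 1: From EB = 9, BC = 15, and ∠EBC = 90°, by the law of cosines:
  EC² = EB² + BC² - 2·EB·BC·cos(90°) = 81 + 225 - 0 = 306
  EC = 3·√34

Step 2: From BD = 14, DR = 9, and ∠BDR = 135°, by the law of cosines:
  BR² = BD² + DR² - 2·BD·DR·cos(135°) = 196 + 81 + 178.2 = 455.2
  BR ≈ 21.34

Step 3: From EB = 9, ED = 15, BD = 14, by the inverse law of cosines:
  cos(∠BED) = (EB² + ED² - BD²) / (2·EB·ED)
  ∠BED = 65.96°

Step 4: From DB = 14, DE = 15, BE = 9, by the inverse law of cosines:
  cos(∠BDE) = (DB² + DE² - BE²) / (2·DB·DE)
  ∠BDE = 35.95°

Step 5: From BD = 14, BE = 9, DE = 15, by the inverse law of cosines:
  cos(∠DBE) = (BD² + BE² - DE²) / (2·BD·BE)
  ∠DBE = 78.09°

Step 6: From EB = 9, EC = 3·√34, BC = 15, by the inverse law of cosines:
  cos(∠BEC) = (EB² + EC² - BC²) / (2·EB·EC)
  ∠BEC = 59.04°

Step 7: From BD = 14, BR = 21.34, DR = 9, by the inverse law of cosines:
  cos(∠DBR) = (BD² + BR² - DR²) / (2·BD·BR)
  ∠DBR = 17.35°

Step 8: From RB = 21.34, RD = 9, BD = 14, by the inverse law of cosines:
  cos(∠BRD) = (RB² + RD² - BD²) / (2·RB·RD)
  ∠BRD = 27.65°

Step 9: From CB = 15, CE = 3·√34, BE = 9, by the inverse law of cosines:
  cos(∠BCE) = (CB² + CE² - BE²) / (2·CB·CE)
  ∠BCE = 30.96°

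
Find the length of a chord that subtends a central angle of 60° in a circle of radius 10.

Chord = 2(10) sin(30°) = 10

10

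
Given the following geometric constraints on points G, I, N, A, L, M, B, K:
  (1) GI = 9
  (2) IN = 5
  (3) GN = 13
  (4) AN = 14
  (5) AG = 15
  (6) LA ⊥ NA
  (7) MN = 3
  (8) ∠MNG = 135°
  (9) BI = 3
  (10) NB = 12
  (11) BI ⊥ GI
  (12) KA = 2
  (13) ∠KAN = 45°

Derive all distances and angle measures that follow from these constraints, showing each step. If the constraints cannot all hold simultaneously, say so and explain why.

These constraints are not satisfiable: by the triangle inequality in triangle INB, (2) IN = 5 and (9) BI = 3 force NB ≤ 5 + 3 = 8, but (10) says NB = 12. No planar figure meets all of them, so nothing further can be derived.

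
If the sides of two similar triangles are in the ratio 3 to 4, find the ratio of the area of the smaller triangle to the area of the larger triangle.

Area ratio = (side ratio)^2 = (3/4)^2 = 9:16.

9:16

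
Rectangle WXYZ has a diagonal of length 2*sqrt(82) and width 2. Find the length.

Using the Pythagorean theorem: d^2 = a^2 + b^2
b^2 = d^2 - a^2
b^2 = 328 - 4
b^2 = 324
b = sqrt(324) = 18

18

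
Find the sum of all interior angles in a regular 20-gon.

The sum of interior angles of an n-sided polygon is (n - 2) * 180.
For n = 20: (20 - 2) * 180 = 18 * 180 = 3240 degrees.

3240 degrees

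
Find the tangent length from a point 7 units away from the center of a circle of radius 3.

Let T be the point of tangency. Then OT ⊥ XT (radius ⊥ tangent).
In right triangle OTX: OX² = OT² + XT²
7² = 3² + XT²
XT² = 40, XT = 2*sqrt(10)

2*sqrt(10)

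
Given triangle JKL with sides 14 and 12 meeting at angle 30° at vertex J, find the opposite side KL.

When two sides and the included angle are known, the law of cosines gives the third side.
c^2 = a^2 + b^2 - 2ab cos(C) generalizes the Pythagorean theorem to non-right triangles.
Here: KL^2 = 196 + 144 - 336*(sqrt(3)/2) = 340 - 168*sqrt(3)
KL = 2*sqrt(85 - 42*sqrt(3))

2*sqrt(85 - 42*sqrt(3))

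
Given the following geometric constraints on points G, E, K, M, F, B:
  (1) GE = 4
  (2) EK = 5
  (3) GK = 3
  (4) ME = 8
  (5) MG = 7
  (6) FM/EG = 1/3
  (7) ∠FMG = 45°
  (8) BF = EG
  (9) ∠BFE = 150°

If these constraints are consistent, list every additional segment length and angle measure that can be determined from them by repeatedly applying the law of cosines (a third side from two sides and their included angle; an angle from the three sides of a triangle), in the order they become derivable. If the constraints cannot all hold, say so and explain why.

The constraints are consistent. Derivable facts, in order:
After 1 step:
- GF ≈ 6.13
- ∠EGK = 90°
- ∠EGM = 88.98°
- ∠EKG = 53.13°
- ∠EMG = 29.99°
- ∠GEK = 36.87°
- ∠GEM = 61.03°
After 2 steps:
- ∠FGM = 8.85°
- ∠GFM = 126.15°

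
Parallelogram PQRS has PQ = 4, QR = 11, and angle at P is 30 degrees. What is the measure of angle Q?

Consecutive angles are supplementary: angle Q = 180 - 30 = 150 degrees.

150 degrees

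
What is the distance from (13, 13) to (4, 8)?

d = sqrt((-9)^2 + (-5)^2) = sqrt(106)

sqrt(106)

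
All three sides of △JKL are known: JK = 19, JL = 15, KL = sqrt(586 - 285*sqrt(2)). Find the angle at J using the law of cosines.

By the inverse law of cosines: cos(J) = (JK² + JL² - KL²) / (2 × JK × JL)
cos(J) = (19² + 15² - (sqrt(586 - 285*sqrt(2)))²) / (2 × 19 × 15)
cos(J) = (361 + 225 - (586 - 285*sqrt(2))) / 570
cos(J) = sqrt(2)/2
J = arccos(sqrt(2)/2) = 45°

45°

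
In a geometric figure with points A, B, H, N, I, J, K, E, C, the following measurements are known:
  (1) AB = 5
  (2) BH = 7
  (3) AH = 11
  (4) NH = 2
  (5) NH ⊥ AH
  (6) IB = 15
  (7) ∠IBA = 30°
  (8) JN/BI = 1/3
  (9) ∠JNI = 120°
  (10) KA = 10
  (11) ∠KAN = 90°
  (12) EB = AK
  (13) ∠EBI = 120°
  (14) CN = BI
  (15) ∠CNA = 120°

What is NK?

Step 1: By the law of cosines on triangle NHA: NA² = 2² + 11² − 2·2·11·cos(90°) = 125, so NA = 5·√5.
Step 2: By the law of cosines on triangle NAK: NK² = (5·√5)² + 10² − 2·5·√5·10·cos(90°) = 225, so NK = 15.

Therefore, the length of NK = 15.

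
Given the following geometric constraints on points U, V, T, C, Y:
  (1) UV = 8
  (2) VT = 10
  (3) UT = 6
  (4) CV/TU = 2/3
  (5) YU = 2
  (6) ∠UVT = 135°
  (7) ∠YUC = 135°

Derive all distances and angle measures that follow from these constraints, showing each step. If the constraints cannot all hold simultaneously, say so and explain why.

These constraints are not satisfiable: (1), (2) and (3) fix all three sides of triangle UVT, so by the law of cosines cos(∠UVT) = (8² + 10² − 6²) / (2·8·10) = 0.8000, i.e. ∠UVT ≈ 36.87°, which contradicts (6) ∠UVT = 135°. No planar figure meets all of them, so nothing further can be derived.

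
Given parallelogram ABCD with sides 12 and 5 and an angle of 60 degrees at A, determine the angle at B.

Consecutive angles are supplementary: angle B = 180 - 60 = 120 degrees.

120 degrees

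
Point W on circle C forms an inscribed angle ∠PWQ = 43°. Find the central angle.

The inscribed angle theorem states that a central angle is always twice any inscribed angle that subtends the same arc.
Since the inscribed angle is 43°, the central angle = 2 × 43° = 86°.

86°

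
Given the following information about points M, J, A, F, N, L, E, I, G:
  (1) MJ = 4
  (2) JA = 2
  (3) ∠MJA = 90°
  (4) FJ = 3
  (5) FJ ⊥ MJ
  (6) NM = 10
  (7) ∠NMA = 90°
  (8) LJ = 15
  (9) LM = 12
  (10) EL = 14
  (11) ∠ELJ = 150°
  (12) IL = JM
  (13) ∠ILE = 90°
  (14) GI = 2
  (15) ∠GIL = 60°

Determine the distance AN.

Step 1: By the law of cosines on triangle AJM: AM² = 2² + 4² − 2·2·4·cos(90°) = 20, so AM = 2·√5.
Step 2: By the law of cosines on triangle AMN: AN² = (2·√5)² + 10² − 2·2·√5·10·cos(90°) = 120, so AN = 2·√30.

Therefore, the length of AN = 2·√30.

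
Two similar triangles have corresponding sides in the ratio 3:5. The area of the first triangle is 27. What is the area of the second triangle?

The ratio of areas of similar triangles = (side ratio)^2.
Side ratio = 3:5, so area ratio = 9:25.
Area of the second triangle / Area of the first triangle = 25/9
Area of the second triangle = 27 * 25/9 = 75

75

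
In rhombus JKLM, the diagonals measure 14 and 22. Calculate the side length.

Half-diagonals are 7 and 11. side = sqrt(7^2 + 11^2) = sqrt(170)

sqrt(170)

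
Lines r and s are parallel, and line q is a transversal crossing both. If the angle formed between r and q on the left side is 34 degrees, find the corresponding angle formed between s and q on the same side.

Corresponding angles are equal: 34 degrees.

34 degrees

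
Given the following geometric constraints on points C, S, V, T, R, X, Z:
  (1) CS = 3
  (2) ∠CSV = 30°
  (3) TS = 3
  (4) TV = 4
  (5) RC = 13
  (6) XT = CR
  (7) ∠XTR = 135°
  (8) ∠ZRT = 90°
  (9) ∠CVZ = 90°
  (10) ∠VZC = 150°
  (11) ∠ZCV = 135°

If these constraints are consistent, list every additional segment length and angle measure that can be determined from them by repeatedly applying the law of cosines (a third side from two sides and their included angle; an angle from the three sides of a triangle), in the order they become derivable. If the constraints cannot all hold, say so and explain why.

These constraints are not satisfiable: (9), (10) and (11) are the three interior angles of triangle CVZ, which must sum to 180°, but 90° + 150° + 135° = 375°. No planar figure meets all of them, so nothing further can be derived.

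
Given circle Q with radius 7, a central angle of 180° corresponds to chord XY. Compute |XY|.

Drop a perpendicular from the center to the chord, bisecting both the chord and the central angle.
Each half-chord = r sin(θ/2) = 7 sin(90°).
The full chord = 2 × 7 × sin(90°) = 14.

14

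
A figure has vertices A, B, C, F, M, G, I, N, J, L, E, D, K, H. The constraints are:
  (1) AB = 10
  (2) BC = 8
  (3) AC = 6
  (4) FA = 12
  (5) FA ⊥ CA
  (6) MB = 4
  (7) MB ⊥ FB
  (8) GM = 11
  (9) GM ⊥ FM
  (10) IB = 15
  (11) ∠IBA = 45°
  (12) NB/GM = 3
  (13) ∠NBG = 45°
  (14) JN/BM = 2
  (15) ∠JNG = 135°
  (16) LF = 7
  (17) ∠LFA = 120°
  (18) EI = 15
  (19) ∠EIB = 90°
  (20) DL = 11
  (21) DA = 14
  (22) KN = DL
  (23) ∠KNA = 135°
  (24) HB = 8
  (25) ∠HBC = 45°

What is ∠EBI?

Step 1: By the law of cosines on triangle BIE: BE² = 15² + 15² − 2·15·15·cos(90°) = 450, so BE = 15·√2.
Step 2: By the inverse law of cosines on triangle EBI: cos(∠EBI) = ((15·√2)² + 15² − 15²) / (2·15·√2·15) = 450/636.4 = 0.7071, so ∠EBI = 45°.

Therefore, the measure of angle ∠EBI = 45°.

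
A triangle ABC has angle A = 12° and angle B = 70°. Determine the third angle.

Let angle C = x. Then 12 + 70 + x = 180.
x = 180 - 82 = 98 degrees.

98 degrees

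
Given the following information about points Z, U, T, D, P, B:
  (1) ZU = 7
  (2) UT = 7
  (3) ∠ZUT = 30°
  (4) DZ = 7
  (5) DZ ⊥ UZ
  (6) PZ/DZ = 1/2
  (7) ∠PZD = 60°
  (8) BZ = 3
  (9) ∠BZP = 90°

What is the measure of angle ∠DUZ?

Step 1: By the law of cosines on triangle UZD: UD² = 7² + 7² − 2·7·7·cos(90°) = 98, so UD = 7·√2.
Step 2: By the inverse law of cosines on triangle DUZ: cos(∠DUZ) = ((7·√2)² + 7² − 7²) / (2·7·√2·7) = 98/138.59 = 0.7071, so ∠DUZ = 45°.

Therefore, the measure of angle ∠DUZ = 45°.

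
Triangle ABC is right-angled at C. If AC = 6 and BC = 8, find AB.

By the Pythagorean theorem: AB^2 = AC^2 + BC^2
AB^2 = 6^2 + 8^2 = 36 + 64 = 100
AB = sqrt(100) = 10

10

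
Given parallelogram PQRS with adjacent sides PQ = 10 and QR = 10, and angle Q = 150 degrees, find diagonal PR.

Using the law of cosines:
d^2 = 10^2 + 10^2 - 2(10)(10)cos(150 degrees)
d^2 = 100 + 100 - 200*-sqrt(3)/2
d^2 = 100*sqrt(3) + 200
d = 10*sqrt(sqrt(3) + 2)

10*sqrt(sqrt(3) + 2)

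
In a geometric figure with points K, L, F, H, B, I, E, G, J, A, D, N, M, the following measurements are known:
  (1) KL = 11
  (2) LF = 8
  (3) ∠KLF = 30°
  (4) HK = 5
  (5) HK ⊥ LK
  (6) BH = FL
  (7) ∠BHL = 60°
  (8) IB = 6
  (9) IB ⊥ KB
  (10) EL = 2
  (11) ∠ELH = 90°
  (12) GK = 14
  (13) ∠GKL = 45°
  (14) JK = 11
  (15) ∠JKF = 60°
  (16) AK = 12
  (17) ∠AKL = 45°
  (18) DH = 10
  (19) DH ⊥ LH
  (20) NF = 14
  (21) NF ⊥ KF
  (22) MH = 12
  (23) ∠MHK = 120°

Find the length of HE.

Step 1: By the law of cosines on triangle LKH: LH² = 11² + 5² − 2·11·5·cos(90°) = 146, so LH = √146.
Step 2: By the law of cosines on triangle HLE: HE² = √146² + 2² − 2·√146·2·cos(90°) = 150, so HE = 5·√6.

Therefore, the length of HE = 5·√6.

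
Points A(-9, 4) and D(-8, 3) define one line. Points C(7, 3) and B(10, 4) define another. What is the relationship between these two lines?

Slope of line 1: m1 = (3 - 4)/(-8 - -9) = -1/1 = -1
Slope of line 2: m2 = (4 - 3)/(10 - 7) = 1/3 = 1/3
For parallel lines we need equal slopes: -1 != 1/3.
For perpendicular lines we need m1*m2 = -1: (-1)(1/3) = -1/3 != -1.
Since neither condition holds, the lines are neither parallel nor perpendicular.

Neither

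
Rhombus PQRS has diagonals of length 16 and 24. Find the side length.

The diagonals of a rhombus bisect each other at right angles.
Half-diagonals: 16/2 = 8 and 24/2 = 12
side = sqrt(8^2 + 12^2)
side = sqrt(64 + 144)
side = sqrt(208) = 4*sqrt(13)

4*sqrt(13)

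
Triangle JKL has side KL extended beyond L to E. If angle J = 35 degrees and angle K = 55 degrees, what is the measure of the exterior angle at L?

By the exterior angle theorem, an exterior angle of a triangle equals the sum of the two remote interior angles.
Exterior angle = angle J + angle K
Exterior angle = 35 + 55 = 90 degrees

90 degrees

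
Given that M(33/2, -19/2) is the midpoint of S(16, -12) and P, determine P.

Using the midpoint formula: M = ((x1 + x2)/2, (y1 + y2)/2)
We know M = (33/2, -19/2) and S = (16, -12)
For x: 33/2 = (16 + x2)/2, so x2 = 2*33/2 - 16 = 17
For y: -19/2 = (-12 + y2)/2, so y2 = 2*-19/2 - -12 = -7
P = (17, -7)

(17, -7)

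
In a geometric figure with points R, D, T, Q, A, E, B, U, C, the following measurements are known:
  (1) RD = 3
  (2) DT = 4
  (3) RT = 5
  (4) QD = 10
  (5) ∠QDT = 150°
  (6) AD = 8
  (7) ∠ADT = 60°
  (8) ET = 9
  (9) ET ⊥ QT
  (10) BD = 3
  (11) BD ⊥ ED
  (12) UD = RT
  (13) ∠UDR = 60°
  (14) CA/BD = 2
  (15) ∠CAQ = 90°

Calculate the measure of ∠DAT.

Step 1: By the law of cosines on triangle ADT: AT² = 8² + 4² − 2·8·4·cos(60°) = 48, so AT = 4·√3.
Step 2: By the inverse law of cosines on triangle DAT: cos(∠DAT) = (8² + (4·√3)² − 4²) / (2·8·4·√3) = 96/110.85 = 0.866, so ∠DAT = 30°.

Therefore, the measure of angle ∠DAT = 30°.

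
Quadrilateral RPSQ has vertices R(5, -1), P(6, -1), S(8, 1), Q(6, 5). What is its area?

Shoelace: sum of cross terms = 18, Area = (1/2)|18| = 9

9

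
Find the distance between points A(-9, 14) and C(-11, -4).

The horizontal distance is |-11 - -9| = 2 and the vertical distance is |-4 - 14| = 18.
By the Pythagorean theorem, d = sqrt(2^2 + 18^2) = sqrt(328) = 2*sqrt(82).

2*sqrt(82)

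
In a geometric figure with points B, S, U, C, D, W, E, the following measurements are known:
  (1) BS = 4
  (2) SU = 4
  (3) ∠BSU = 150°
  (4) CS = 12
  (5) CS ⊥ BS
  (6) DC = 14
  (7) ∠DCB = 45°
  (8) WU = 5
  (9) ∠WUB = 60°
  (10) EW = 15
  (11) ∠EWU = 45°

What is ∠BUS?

Step 1: By the law of cosines on triangle USB: UB² = 4² + 4² − 2·4·4·cos(150°) = 59.71, so UB ≈ 7.73.
Step 2: By the inverse law of cosines on triangle BUS: cos(∠BUS) = (7.73² + 4² − 4²) / (2·7.73·4) = 59.71/61.82 = 0.9659, so ∠BUS = 15°.

Therefore, the measure of angle ∠BUS = 15°.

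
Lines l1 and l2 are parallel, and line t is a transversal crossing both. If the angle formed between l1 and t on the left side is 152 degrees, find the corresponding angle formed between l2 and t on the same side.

Corresponding angles formed by parallel lines and a transversal are equal.
The given angle is 152 degrees.
The corresponding angle = 152 degrees.

152 degrees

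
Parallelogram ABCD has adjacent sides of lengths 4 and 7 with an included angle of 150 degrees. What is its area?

Area = 4 * 7 * sin(150°) = 28 * 1/2 = 14

14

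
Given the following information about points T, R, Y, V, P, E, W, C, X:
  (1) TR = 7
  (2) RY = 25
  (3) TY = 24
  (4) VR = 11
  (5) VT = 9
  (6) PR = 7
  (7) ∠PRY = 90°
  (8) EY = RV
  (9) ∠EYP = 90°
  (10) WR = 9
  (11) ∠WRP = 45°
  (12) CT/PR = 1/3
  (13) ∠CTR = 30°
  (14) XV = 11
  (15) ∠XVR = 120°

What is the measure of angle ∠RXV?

Step 1: By the law of cosines on triangle XVR: XR² = 11² + 11² − 2·11·11·cos(120°) = 363, so XR = 11·√3.
Step 2: By the inverse law of cosines on triangle RXV: cos(∠RXV) = ((11·√3)² + 11² − 11²) / (2·11·√3·11) = 363/419.16 = 0.866, so ∠RXV = 30°.

Therefore, the measure of angle ∠RXV = 30°.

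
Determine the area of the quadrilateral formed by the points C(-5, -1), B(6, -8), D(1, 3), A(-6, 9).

Using the Shoelace formula for a quadrilateral (vertices in order):
Area = (1/2)|sum of (x_i * y_(i+1) - x_(i+1) * y_i)|
Terms: (-5*-8 - 6*-1) = 46, (6*3 - 1*-8) = 26, (1*9 - -6*3) = 27, (-6*-1 - -5*9) = 51
Sum = 150
Area = (1/2)(150) = 75

75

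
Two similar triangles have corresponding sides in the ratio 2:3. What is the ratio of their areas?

The ratio of areas of similar triangles equals the square of the side ratio.
Side ratio = 2:3
Area ratio = (2/3)^2 = 4/9 = 4:9

4:9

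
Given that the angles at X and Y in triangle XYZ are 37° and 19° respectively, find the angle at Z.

The interior angles sum to 180°: angle Z = 180 - 37 - 19 = 124°.
The triangle is obtuse (angles 37°, 19°, 124°).

124 degrees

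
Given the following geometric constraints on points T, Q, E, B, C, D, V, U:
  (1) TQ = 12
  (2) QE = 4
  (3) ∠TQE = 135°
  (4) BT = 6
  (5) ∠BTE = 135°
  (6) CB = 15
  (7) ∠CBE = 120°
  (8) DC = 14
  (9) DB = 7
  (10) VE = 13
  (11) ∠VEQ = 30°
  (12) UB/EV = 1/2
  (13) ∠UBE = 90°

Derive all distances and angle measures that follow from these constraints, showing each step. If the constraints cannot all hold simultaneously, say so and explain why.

The constraints are consistent.

From the given relations:
  UB = 1/2·EV = 1/2·13 ≈ 6.5

Step 1: From TQ = 12, QE = 4, and ∠TQE = 135°, by the law of cosines:
  TE² = TQ² + QE² - 2·TQ·QE·cos(135°) = 144 + 16 + 67.88 = 227.9
  TE ≈ 15.1

Step 2: From QE = 4, EV = 13, and ∠QEV = 30°, by the law of cosines:
  QV² = QE² + EV² - 2·QE·EV·cos(30°) = 16 + 169 - 90.07 = 94.93
  QV ≈ 9.74

Step 3: From BC = 15, BD = 7, CD = 14, by the inverse law of cosines:
  cos(∠CBD) = (BC² + BD² - CD²) / (2·BC·BD)
  ∠CBD = 68.2°

Step 4: From CB = 15, CD = 14, BD = 7, by the inverse law of cosines:
  cos(∠BCD) = (CB² + CD² - BD²) / (2·CB·CD)
  ∠BCD = 27.66°

Step 5: From DB = 7, DC = 14, BC = 15, by the inverse law of cosines:
  cos(∠BDC) = (DB² + DC² - BC²) / (2·DB·DC)
  ∠BDC = 84.14°

Step 6: From ET = 15.1, TB = 6, and ∠ETB = 135°, by the law of cosines:
  EB² = ET² + TB² - 2·ET·TB·cos(135°) = 227.9 + 36 + 128.1 = 392
  EB ≈ 19.8

Step 7: From TE = 15.1, TQ = 12, EQ = 4, by the inverse law of cosines:
  cos(∠ETQ) = (TE² + TQ² - EQ²) / (2·TE·TQ)
  ∠ETQ = 10.8°

Step 8: From QE = 4, QV = 9.74, EV = 13, by the inverse law of cosines:
  cos(∠EQV) = (QE² + QV² - EV²) / (2·QE·QV)
  ∠EQV = 138.15°

Step 9: From EQ = 4, ET = 15.1, QT = 12, by the inverse law of cosines:
  cos(∠QET) = (EQ² + ET² - QT²) / (2·EQ·ET)
  ∠QET = 34.2°

Step 10: From VE = 13, VQ = 9.74, EQ = 4, by the inverse law of cosines:
  cos(∠EVQ) = (VE² + VQ² - EQ²) / (2·VE·VQ)
  ∠EVQ = 11.85°

Step 11: From EB = 19.8, BC = 15, and ∠EBC = 120°, by the law of cosines:
  EC² = EB² + BC² - 2·EB·BC·cos(120°) = 392 + 225 + 297 = 913.9
  EC ≈ 30.23

Step 12: From EB = 19.8, BU = 6.5, and ∠EBU = 90°, by the law of cosines:
  EU² = EB² + BU² - 2·EB·BU·cos(90°) = 392 + 42.25 - 0 = 434.2
  EU ≈ 20.84

Step 13: From EB = 19.8, ET = 15.1, BT = 6, by the inverse law of cosines:
  cos(∠BET) = (EB² + ET² - BT²) / (2·EB·ET)
  ∠BET = 12.37°

Step 14: From BE = 19.8, BT = 6, ET = 15.1, by the inverse law of cosines:
  cos(∠EBT) = (BE² + BT² - ET²) / (2·BE·BT)
  ∠EBT = 32.63°

Step 15: From EB = 19.8, EC = 30.23, BC = 15, by the inverse law of cosines:
  cos(∠BEC) = (EB² + EC² - BC²) / (2·EB·EC)
  ∠BEC = 25.45°

Step 16: From EB = 19.8, EU = 20.84, BU = 6.5, by the inverse law of cosines:
  cos(∠BEU) = (EB² + EU² - BU²) / (2·EB·EU)
  ∠BEU = 18.18°

Step 17: From CB = 15, CE = 30.23, BE = 19.8, by the inverse law of cosines:
  cos(∠BCE) = (CB² + CE² - BE²) / (2·CB·CE)
  ∠BCE = 34.55°

Step 18: From UB = 6.5, UE = 20.84, BE = 19.8, by the inverse law of cosines:
  cos(∠BUE) = (UB² + UE² - BE²) / (2·UB·UE)
  ∠BUE = 71.82°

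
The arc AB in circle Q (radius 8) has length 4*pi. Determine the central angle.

θ = 360 × 4*pi / (2π × 8) = 90° (rearranging arc length formula).

90°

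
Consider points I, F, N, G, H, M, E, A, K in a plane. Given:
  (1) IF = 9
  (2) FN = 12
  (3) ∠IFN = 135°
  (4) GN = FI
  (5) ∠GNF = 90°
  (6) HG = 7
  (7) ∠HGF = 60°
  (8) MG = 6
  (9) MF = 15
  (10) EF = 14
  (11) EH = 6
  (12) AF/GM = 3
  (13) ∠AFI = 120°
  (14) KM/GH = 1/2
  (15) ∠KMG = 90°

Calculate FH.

From the given relations: GN = FI = 9.
Step 1: By the law of cosines on triangle FNG: FG² = 12² + 9² − 2·12·9·cos(90°) = 225, so FG = 15.
Step 2: By the law of cosines on triangle FGH: FH² = 15² + 7² − 2·15·7·cos(60°) = 169, so FH = 13.

Therefore, the length of FH = 13.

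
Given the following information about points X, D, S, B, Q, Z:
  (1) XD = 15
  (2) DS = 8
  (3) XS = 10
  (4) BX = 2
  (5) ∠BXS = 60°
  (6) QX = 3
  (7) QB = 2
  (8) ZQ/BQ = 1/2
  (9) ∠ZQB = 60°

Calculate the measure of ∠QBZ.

From the given relations: ZQ = 1/2·BQ = 1/2·2 = 1.
Step 1: By the law of cosines on triangle BQZ: BZ² = 2² + 1² − 2·2·1·cos(60°) = 3, so BZ = √3.
Step 2: By the inverse law of cosines on triangle QBZ: cos(∠QBZ) = (2² + √3² − 1²) / (2·2·√3) = 6/6.93 = 0.866, so ∠QBZ = 30°.

Therefore, the measure of angle ∠QBZ = 30°.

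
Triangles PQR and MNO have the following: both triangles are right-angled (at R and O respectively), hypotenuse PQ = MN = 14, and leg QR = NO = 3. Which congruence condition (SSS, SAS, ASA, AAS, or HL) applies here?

The given information matches HL: The hypotenuse and one leg of two right triangles are equal (Hypotenuse-Leg).

HL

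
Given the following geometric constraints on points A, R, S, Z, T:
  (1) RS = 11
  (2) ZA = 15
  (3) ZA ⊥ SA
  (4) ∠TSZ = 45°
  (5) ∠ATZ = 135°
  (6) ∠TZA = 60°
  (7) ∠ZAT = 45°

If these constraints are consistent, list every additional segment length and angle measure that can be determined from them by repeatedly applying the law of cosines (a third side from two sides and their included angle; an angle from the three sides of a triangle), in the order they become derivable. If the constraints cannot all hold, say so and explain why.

These constraints are not satisfiable: (5), (6) and (7) are the three interior angles of triangle ATZ, which must sum to 180°, but 135° + 60° + 45° = 240°. No planar figure meets all of them, so nothing further can be derived.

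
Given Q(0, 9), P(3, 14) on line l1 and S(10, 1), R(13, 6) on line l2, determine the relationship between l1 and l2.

Slope of line 1: m1 = (14 - 9)/(3 - 0) = 5/3 = 5/3
Slope of line 2: m2 = (6 - 1)/(13 - 10) = 5/3 = 5/3
Since m1 = m2 = 5/3, the lines are parallel.

Parallel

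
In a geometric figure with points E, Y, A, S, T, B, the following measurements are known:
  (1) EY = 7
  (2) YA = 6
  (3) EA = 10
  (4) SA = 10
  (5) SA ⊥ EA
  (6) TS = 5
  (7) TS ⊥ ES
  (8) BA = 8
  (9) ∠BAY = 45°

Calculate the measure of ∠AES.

Step 1: By the law of cosines on triangle EAS: ES² = 10² + 10² − 2·10·10·cos(90°) = 200, so ES = 10·√2.
Step 2: By the inverse law of cosines on triangle AES: cos(∠AES) = (10² + (10·√2)² − 10²) / (2·10·10·√2) = 200/282.84 = 0.7071, so ∠AES = 45°.

Therefore, the measure of angle ∠AES = 45°.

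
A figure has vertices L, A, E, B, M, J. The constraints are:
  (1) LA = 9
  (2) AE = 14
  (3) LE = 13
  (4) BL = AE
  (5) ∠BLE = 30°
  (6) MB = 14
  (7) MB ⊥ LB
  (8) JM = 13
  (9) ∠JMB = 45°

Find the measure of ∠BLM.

From the given relations: BL = AE = 14.
Step 1: By the law of cosines on triangle LBM: LM² = 14² + 14² − 2·14·14·cos(90°) = 392, so LM = 14·√2.
Step 2: By the inverse law of cosines on triangle BLM: cos(∠BLM) = (14² + (14·√2)² − 14²) / (2·14·14·√2) = 392/554.37 = 0.7071, so ∠BLM = 45°.

Therefore, the measure of angle ∠BLM = 45°.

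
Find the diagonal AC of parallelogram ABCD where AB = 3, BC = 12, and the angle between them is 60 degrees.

The diagonal of a parallelogram can be found by treating two adjacent sides and the diagonal as a triangle.
Applying the law of cosines with sides 3, 12 and included angle 60°:
d^2 = 9 + 144 - 72*cos(60°) = 117
d = 3*sqrt(13)

3*sqrt(13)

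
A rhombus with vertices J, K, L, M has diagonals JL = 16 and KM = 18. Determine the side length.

The diagonals of a rhombus bisect each other at right angles.
Half-diagonals: 16/2 = 8 and 18/2 = 9
side = sqrt(8^2 + 9^2)
side = sqrt(64 + 81)
side = sqrt(145)

sqrt(145)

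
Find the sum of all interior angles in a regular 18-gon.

The sum of interior angles of an n-sided polygon is (n - 2) * 180.
For n = 18: (18 - 2) * 180 = 16 * 180 = 2880 degrees.

2880 degrees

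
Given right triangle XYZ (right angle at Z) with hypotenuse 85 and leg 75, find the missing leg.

YZ = sqrt(85^2 - 75^2) = sqrt(1600) = 40

40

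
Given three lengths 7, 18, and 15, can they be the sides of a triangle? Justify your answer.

Yes.
The triangle inequality requires that the sum of any two sides exceeds the third.
Here 7 + 15 = 22 > 18, so the condition is met.

Yes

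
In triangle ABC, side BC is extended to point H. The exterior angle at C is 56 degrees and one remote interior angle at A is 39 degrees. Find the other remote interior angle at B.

By the exterior angle theorem: exterior angle = sum of remote interior angles.
56 = 39 + angle B
angle B = 56 - 39 = 17 degrees

17 degrees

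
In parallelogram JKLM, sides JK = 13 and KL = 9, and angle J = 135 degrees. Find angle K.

Opposite sides of a parallelogram are parallel, so consecutive angles form co-interior angles on a transversal.
Co-interior angles sum to 180°, giving angle K = 180 - 135 = 45 degrees.

45 degrees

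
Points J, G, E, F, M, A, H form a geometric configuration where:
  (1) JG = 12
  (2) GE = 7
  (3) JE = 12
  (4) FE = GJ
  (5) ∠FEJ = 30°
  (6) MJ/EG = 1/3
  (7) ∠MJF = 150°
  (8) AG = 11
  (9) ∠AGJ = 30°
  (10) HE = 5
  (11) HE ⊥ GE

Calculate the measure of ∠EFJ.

From the given relations: FE = GJ = 12.
Step 1: By the law of cosines on triangle FEJ: FJ² = 12² + 12² − 2·12·12·cos(30°) = 38.58, so FJ ≈ 6.21.
Step 2: By the inverse law of cosines on triangle EFJ: cos(∠EFJ) = (12² + 6.21² − 12²) / (2·12·6.21) = 38.58/149.08 = 0.2588, so ∠EFJ = 75°.

Therefore, the measure of angle ∠EFJ = 75°.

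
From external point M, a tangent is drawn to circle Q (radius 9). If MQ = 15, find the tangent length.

tangent = √(d² - r²) = √(15² - 9²) = √(225 - 81) = √144 = 12

12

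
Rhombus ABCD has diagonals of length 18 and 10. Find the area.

Area = (18 * 10) / 2 = 180 / 2 = 90

90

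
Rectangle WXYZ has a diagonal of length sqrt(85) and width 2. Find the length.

The diagonal of a rectangle forms a right triangle with the two sides.
Rearranging the Pythagorean theorem: missing side = sqrt(d^2 - known^2).
= sqrt(85 - 4) = sqrt(81) = 9.

9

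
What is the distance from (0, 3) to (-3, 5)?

d = sqrt((-3)^2 + (2)^2) = sqrt(13)

sqrt(13)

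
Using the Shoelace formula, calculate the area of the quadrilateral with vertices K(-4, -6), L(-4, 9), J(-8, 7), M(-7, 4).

The Shoelace formula works by pairing each vertex with the next (cycling back to the first).
For each pair, compute x_i*y_(i+1) - x_(i+1)*y_i:
  (-4*9 - -4*-6) = -60
  (-4*7 - -8*9) = 44
  (-8*4 - -7*7) = 17
  (-7*-6 - -4*4) = 58
Taking half the absolute value of the total: Area = (1/2)(59) = 59/2.

59/2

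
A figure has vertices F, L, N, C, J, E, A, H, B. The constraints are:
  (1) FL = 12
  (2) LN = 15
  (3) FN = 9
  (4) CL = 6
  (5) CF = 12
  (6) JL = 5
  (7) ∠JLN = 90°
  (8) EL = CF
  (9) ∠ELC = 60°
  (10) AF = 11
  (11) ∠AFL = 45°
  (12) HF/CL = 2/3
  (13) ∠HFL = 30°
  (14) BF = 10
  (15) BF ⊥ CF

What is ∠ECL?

From the given relations: EL = CF = 12.
Step 1: By the law of cosines on triangle CLE: CE² = 6² + 12² − 2·6·12·cos(60°) = 108, so CE = 6·√3.
Step 2: By the inverse law of cosines on triangle ECL: cos(∠ECL) = ((6·√3)² + 6² − 12²) / (2·6·√3·6) = 0/124.71 = 0, so ∠ECL = 90°.

Therefore, the measure of angle ∠ECL = 90°.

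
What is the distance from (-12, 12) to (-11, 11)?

The horizontal distance is |-11 - -12| = 1 and the vertical distance is |11 - 12| = 1.
By the Pythagorean theorem, d = sqrt(1^2 + 1^2) = sqrt(2).

sqrt(2)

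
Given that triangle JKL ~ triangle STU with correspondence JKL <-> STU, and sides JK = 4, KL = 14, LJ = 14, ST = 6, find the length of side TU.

Similar triangles have proportional sides. Setting up the proportion:
ST / JK = TU / KL
6 / 4 = TU / 14
TU = 14 * 6 / 4 = 21.

21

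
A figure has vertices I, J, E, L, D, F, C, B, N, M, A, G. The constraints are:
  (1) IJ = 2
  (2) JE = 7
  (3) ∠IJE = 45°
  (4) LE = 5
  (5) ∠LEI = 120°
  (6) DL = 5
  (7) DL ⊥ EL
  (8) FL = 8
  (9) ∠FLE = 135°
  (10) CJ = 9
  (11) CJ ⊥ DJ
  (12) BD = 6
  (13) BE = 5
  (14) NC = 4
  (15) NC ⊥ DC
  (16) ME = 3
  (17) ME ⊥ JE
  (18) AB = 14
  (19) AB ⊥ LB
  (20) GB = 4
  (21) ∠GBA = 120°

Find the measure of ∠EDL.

Step 1: By the law of cosines on triangle DLE: DE² = 5² + 5² − 2·5·5·cos(90°) = 50, so DE = 5·√2.
Step 2: By the inverse law of cosines on triangle EDL: cos(∠EDL) = ((5·√2)² + 5² − 5²) / (2·5·√2·5) = 50/70.71 = 0.7071, so ∠EDL = 45°.

Therefore, the measure of angle ∠EDL = 45°.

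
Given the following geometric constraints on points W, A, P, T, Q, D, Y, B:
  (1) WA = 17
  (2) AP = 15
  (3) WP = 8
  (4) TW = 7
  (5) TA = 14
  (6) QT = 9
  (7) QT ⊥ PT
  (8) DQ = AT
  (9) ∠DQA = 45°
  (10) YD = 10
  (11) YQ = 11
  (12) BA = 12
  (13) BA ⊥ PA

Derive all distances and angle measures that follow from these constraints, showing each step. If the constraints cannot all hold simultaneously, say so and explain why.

The constraints are consistent.

From the given relations:
  DQ = AT = 14

Step 1: From PA = 15, AB = 12, and ∠PAB = 90°, by the law of cosines:
  PB² = PA² + AB² - 2·PA·AB·cos(90°) = 225 + 144 - 0 = 369
  PB = 3·√41

Step 2: From WA = 17, WP = 8, AP = 15, by the inverse law of cosines:
  cos(∠AWP) = (WA² + WP² - AP²) / (2·WA·WP)
  ∠AWP = 61.93°

Step 3: From WA = 17, WT = 7, AT = 14, by the inverse law of cosines:
  cos(∠AWT) = (WA² + WT² - AT²) / (2·WA·WT)
  ∠AWT = 53.37°

Step 4: From AP = 15, AW = 17, PW = 8, by the inverse law of cosines:
  cos(∠PAW) = (AP² + AW² - PW²) / (2·AP·AW)
  ∠PAW = 28.07°

Step 5: From AT = 14, AW = 17, TW = 7, by the inverse law of cosines:
  cos(∠TAW) = (AT² + AW² - TW²) / (2·AT·AW)
  ∠TAW = 23.66°

Step 6: From PA = 15, PW = 8, AW = 17, by the inverse law of cosines:
  cos(∠APW) = (PA² + PW² - AW²) / (2·PA·PW)
  ∠APW = 90°

Step 7: From TA = 14, TW = 7, AW = 17, by the inverse law of cosines:
  cos(∠ATW) = (TA² + TW² - AW²) / (2·TA·TW)
  ∠ATW = 102.97°

Step 8: From QD = 14, QY = 11, DY = 10, by the inverse law of cosines:
  cos(∠DQY) = (QD² + QY² - DY²) / (2·QD·QY)
  ∠DQY = 45.21°

Step 9: From DQ = 14, DY = 10, QY = 11, by the inverse law of cosines:
  cos(∠QDY) = (DQ² + DY² - QY²) / (2·DQ·DY)
  ∠QDY = 51.32°

Step 10: From YD = 10, YQ = 11, DQ = 14, by the inverse law of cosines:
  cos(∠DYQ) = (YD² + YQ² - DQ²) / (2·YD·YQ)
  ∠DYQ = 83.48°

Step 11: From PA = 15, PB = 3·√41, AB = 12, by the inverse law of cosines:
  cos(∠APB) = (PA² + PB² - AB²) / (2·PA·PB)
  ∠APB = 38.66°

Step 12: From BA = 12, BP = 3·√41, AP = 15, by the inverse law of cosines:
  cos(∠ABP) = (BA² + BP² - AP²) / (2·BA·BP)
  ∠ABP = 51.34°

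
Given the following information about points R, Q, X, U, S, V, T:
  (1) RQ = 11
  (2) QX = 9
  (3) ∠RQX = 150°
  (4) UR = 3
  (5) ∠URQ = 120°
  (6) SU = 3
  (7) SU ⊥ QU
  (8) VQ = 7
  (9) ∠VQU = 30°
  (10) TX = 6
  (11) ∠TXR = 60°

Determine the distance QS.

Step 1: By the law of cosines on triangle URQ: UQ² = 3² + 11² − 2·3·11·cos(120°) = 163, so UQ = √163.
Step 2: By the law of cosines on triangle QUS: QS² = √163² + 3² − 2·√163·3·cos(90°) = 172, so QS = 2·√43.

Therefore, the length of QS = 2·√43.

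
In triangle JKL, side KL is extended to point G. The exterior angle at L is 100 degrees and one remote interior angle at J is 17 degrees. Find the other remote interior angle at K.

angle K = 100 - 17 = 83 degrees (exterior angle theorem).

83 degrees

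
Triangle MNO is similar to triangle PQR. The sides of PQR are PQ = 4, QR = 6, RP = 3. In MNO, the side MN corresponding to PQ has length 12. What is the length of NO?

Since the triangles are similar, the ratio of corresponding sides is constant.
Scale factor k = MN / PQ = 12 / 4 = 3
NO = k * QR = 3 * 6 = 18

18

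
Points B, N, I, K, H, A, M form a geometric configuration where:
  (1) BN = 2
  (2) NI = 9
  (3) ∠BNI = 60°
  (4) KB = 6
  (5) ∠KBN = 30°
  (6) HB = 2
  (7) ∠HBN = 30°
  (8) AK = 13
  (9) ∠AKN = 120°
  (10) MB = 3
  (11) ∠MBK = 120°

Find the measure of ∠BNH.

Step 1: By the law of cosines on triangle NBH: NH² = 2² + 2² − 2·2·2·cos(30°) = 1.07, so NH ≈ 1.04.
Step 2: By the inverse law of cosines on triangle BNH: cos(∠BNH) = (2² + 1.04² − 2²) / (2·2·1.04) = 1.07/4.14 = 0.2588, so ∠BNH = 75°.

Therefore, the measure of angle ∠BNH = 75°.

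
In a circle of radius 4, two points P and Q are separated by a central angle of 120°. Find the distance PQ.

Chord length = 2r sin(θ/2)
= 2 × 4 × sin(120°/2)
= 2 × 4 × sin(60°)
= 4*sqrt(3)

4*sqrt(3)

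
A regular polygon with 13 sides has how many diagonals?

The number of diagonals in an n-gon is n(n - 3)/2.
For n = 13: 13(13 - 3)/2 = 13 × 10 / 2 = 65.

65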